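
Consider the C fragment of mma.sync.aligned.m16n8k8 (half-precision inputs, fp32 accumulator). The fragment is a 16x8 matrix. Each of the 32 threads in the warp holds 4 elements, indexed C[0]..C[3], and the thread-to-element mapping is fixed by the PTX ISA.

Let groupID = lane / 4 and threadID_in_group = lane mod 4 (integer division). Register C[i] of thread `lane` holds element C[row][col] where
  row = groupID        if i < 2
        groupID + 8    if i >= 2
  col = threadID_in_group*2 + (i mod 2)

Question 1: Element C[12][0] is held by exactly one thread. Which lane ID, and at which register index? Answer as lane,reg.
r=12→G=4,rhi=1  c=0→T=0,p=0
L=4*4+0=16  i=1*2+0=2

16,2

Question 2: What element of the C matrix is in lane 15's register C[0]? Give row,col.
3,6

15: g=3,t=3
[0] (3+0,3*2+0) = (3,6)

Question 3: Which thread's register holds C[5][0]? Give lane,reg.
r=5->g=5,rb=0  c=0->t=0,b0=0
L=5*4+0=20  i=0*2+0=0

20,0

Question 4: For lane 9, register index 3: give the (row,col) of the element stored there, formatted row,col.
lane 9→9/4=2, 9 mod 4=1
i=3  r:2+8→10  c:2·1+1→3

10,3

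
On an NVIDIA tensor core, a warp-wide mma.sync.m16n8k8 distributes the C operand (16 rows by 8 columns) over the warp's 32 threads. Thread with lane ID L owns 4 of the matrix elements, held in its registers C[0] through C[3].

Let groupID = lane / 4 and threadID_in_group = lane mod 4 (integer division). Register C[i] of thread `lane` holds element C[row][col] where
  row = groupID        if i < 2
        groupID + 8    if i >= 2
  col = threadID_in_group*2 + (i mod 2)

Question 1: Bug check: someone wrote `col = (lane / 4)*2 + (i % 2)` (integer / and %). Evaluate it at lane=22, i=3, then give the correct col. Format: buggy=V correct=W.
buggy=11 correct=5

`(lane / 4)*2 + (i % 2)`[22,3]→11
22: G=5,T=2
[3] (5+8,2*2+1) = (13,5)
col: 11 vs 5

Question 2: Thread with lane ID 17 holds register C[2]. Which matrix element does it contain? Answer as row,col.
12,2

L=17->g=17>>2=4, t=17&3=1
[2]->row 4+8=12  col 1·2+0=2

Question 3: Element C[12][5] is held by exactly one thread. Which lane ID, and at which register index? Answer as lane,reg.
r=12->g=4,rb=1  c=5->t=2,b0=1
L=4*4+2=18  i=1*2+1=3

18,3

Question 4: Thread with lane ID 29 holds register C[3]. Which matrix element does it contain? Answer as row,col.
15,3

L=29->g=29>>2=7, t=29&3=1
[3]->row 7+8=15  col 1·2+1=3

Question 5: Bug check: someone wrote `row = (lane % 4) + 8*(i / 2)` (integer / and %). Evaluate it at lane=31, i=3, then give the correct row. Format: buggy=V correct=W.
buggy=11 correct=15

`(lane % 4) + 8*(i / 2)`[31,3]=>11
lane 31=>31/4=7, 31 mod 4=3
i=3  r:7+8=>15  c:2·3+1=>7
row: 11 vs 15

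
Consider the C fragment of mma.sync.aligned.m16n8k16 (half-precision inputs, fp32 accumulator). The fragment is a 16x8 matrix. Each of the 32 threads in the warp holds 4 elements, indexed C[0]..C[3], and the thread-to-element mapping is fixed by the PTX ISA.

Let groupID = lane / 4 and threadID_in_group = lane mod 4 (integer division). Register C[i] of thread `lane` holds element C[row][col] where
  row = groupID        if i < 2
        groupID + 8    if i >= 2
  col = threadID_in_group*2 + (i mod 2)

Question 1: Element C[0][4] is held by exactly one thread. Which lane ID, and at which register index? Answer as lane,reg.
2,0

r:0=>grp=0,rB=0  c:4=>tig=2,lo=0
L=0*4+2=2  i=0*2+0=0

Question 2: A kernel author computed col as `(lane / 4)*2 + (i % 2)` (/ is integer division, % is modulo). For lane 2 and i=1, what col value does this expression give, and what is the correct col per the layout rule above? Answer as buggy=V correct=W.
buggy=1 correct=5

`(lane / 4)*2 + (i % 2)`[2,1]⇒1
L=2⇒gr=2>>2=0, th=2&3=2
[1]⇒row 0+0=0  col 2·2+1=5
col: 1 vs 5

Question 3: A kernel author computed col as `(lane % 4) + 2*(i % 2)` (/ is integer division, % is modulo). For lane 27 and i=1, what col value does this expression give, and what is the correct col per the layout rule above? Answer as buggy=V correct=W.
`(lane % 4) + 2*(i % 2)`[27,1]⇒5
lane 27⇒27/4=6, 27 mod 4=3
i=1  r:6+0⇒6  c:2·3+1⇒7
col: 5 vs 7

buggy=5 correct=7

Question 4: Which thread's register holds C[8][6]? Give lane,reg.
r=8⇒gr=0,Rb=1  c=6⇒th=3,odd=0
L=0*4+3=3  i=1*2+0=2

3,2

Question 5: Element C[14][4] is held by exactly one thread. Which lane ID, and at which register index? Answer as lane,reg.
r:14=>grp=6,rB=1  c:4=>tig=2,lo=0
L=6*4+2=26  i=1*2+0=2

26,2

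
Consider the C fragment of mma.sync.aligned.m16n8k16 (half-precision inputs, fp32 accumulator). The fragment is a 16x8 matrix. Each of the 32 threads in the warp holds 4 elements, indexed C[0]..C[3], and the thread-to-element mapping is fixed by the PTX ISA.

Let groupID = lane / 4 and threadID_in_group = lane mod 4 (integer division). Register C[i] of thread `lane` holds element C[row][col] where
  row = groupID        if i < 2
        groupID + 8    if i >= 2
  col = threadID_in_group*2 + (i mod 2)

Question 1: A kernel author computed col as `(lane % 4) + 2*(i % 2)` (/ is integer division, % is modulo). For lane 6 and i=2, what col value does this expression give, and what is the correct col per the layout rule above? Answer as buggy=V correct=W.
buggy=2 correct=4

`(lane % 4) + 2*(i % 2)`[6,2]->2
lane 6: gid=1 (6/4), tid=2 (6%4)
i=2: r=1+8=9, c=2*2+0=4
col: 2 vs 4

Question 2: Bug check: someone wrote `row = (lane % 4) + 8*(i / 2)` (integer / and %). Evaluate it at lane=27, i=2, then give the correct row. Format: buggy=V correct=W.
buggy=11 correct=14

`(lane % 4) + 8*(i / 2)`[27,2]⇒11
lane 27: gr=6 (27/4), th=3 (27%4)
i=2: r=6+8=14, c=3*2+0=6
row: 11 vs 14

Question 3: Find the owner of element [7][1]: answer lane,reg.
28,1

r=7→G=7,rhi=0  c=1→T=0,p=1
L=7*4+0=28  i=0*2+1=1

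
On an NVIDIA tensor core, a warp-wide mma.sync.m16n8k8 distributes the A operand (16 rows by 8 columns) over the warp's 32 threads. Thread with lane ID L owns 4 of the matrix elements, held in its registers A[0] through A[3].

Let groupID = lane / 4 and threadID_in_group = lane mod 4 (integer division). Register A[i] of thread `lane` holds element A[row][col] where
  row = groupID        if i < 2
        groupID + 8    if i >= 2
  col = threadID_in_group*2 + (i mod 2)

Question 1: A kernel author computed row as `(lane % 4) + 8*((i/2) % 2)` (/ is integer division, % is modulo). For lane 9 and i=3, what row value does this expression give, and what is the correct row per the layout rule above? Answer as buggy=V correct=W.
`(lane % 4) + 8*((i/2) % 2)`[9,3]→9
L=9→G=9>>2=2, T=9&3=1
[3]→row 2+8=10  col 1·2+1=3
row: 9 vs 10

buggy=9 correct=10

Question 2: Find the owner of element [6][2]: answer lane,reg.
r: 6->gid=6,r8=0  c: 2->tid=1,i&1=0
L=6*4+1=25  i=0*2+0=0

25,0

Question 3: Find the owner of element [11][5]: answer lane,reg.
14,3

r:11=>grp=3,rB=1  c:5=>tig=2,lo=1
L=3*4+2=14  i=1*2+1=3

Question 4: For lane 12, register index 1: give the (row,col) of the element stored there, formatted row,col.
3,1

L=12->g=12>>2=3, t=12&3=0
[1]->row 3+0=3  col 0·2+1=1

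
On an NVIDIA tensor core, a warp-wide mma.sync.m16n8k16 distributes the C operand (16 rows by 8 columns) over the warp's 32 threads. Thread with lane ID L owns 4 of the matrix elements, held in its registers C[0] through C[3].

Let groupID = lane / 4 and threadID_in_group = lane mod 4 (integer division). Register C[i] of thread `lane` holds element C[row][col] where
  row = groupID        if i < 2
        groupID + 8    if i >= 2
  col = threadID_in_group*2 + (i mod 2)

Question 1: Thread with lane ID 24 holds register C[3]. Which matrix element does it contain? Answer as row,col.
L=24⇒gr=24>>2=6, th=24&3=0
[3]⇒row 6+8=14  col 0·2+1=1

14,1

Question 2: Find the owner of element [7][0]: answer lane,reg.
28,0

r=7→G=7,rhi=0  c=0→T=0,p=0
L=7*4+0=28  i=0*2+0=0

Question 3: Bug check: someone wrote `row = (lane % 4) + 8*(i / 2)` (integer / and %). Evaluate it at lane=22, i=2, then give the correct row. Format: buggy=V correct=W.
buggy=10 correct=13

`(lane % 4) + 8*(i / 2)`[22,2]→10
lane 22: G=5 (22/4), T=2 (22%4)
i=2: r=5+8=13, c=2*2+0=4
row: 10 vs 13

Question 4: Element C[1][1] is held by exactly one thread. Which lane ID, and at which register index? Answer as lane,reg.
r:1=>grp=1,rB=0  c:1=>tig=0,lo=1
L=1*4+0=4  i=0*2+1=1

4,1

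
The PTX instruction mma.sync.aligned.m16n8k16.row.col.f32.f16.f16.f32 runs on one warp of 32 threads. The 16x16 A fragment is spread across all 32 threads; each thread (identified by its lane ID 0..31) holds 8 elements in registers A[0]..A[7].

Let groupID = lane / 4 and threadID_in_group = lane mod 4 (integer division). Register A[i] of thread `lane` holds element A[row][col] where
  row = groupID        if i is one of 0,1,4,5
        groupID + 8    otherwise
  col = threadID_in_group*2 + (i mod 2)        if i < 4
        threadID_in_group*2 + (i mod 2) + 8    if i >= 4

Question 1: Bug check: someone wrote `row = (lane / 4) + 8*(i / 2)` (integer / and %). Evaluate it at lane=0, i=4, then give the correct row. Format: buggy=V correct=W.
`(lane / 4) + 8*(i / 2)`[0,4]->16
L=0->gid=0>>2=0, tid=0&3=0
[4]->row 0+0=0  col 0·2+0+8=8
row: 16 vs 0

buggy=16 correct=0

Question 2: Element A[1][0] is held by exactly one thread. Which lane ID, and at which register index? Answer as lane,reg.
4,0

r: 1->gid=1,r8=0  c: 0->c8=0,tid=0,i&1=0
L=1*4+0=4  i=0*4+0*2+0=0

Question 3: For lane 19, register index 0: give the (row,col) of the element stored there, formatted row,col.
4,6

19: g=4,t=3
[0] (4+0,3*2+0+0) = (4,6)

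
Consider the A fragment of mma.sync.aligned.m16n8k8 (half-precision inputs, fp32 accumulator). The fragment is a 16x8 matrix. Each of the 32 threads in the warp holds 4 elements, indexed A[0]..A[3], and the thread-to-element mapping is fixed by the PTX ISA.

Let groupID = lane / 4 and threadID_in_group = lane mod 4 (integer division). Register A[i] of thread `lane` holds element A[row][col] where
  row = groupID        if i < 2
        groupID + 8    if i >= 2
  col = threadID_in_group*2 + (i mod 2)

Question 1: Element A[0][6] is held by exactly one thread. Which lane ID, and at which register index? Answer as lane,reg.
3,0

r:0=>grp=0,rB=0  c:6=>tig=3,lo=0
L=0*4+3=3  i=0*2+0=0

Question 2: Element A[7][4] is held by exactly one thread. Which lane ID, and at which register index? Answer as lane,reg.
r=7⇒gr=7,Rb=0  c=4⇒th=2,odd=0
L=7*4+2=30  i=0*2+0=0

30,0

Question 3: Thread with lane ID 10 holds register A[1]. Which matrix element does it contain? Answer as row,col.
L=10→G=10>>2=2, T=10&3=2
[1]→row 2+0=2  col 2·2+1=5

2,5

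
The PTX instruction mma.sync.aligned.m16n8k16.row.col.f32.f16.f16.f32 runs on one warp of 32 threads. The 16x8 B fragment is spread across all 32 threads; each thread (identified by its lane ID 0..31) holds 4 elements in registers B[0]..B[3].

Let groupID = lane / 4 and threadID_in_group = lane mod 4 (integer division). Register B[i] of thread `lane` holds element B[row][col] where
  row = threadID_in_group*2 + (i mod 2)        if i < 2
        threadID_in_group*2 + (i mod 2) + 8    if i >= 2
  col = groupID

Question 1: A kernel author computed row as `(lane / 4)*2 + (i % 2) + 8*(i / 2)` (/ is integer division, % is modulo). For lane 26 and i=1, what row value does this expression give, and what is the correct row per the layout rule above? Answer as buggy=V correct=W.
`(lane / 4)*2 + (i % 2) + 8*(i / 2)`[26,1]⇒13
26: gr=6,th=2
[1] (2*2+1+0,6) = (5,6)
row: 13 vs 5

buggy=13 correct=5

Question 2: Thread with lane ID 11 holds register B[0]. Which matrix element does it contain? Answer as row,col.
6,2

L=11->gid=11>>2=2, tid=11&3=3
[0]->row 3·2+0+0=6  col gid=2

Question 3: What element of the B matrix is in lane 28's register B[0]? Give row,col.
0,7

28: gr=7,th=0
[0] (0*2+0+0,7) = (0,7)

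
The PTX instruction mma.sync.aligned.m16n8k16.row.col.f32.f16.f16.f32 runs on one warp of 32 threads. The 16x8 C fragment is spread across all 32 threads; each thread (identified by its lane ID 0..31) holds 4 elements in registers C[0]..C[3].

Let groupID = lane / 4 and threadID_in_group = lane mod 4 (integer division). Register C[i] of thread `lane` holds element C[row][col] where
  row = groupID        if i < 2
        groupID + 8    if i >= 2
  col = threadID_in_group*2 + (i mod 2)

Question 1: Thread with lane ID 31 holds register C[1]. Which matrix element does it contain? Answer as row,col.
31: gr=7,th=3
[1] (7+0,3*2+1) = (7,7)

7,7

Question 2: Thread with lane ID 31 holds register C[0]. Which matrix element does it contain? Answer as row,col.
31: G=7,T=3
[0] (7+0,3*2+0) = (7,6)

7,6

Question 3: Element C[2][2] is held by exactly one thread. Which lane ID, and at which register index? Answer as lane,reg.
9,0

r:2=>grp=2,rB=0  c:2=>tig=1,lo=0
L=2*4+1=9  i=0*2+0=0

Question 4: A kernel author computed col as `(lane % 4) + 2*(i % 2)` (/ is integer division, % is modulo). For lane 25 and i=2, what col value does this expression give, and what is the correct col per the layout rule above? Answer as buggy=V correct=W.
buggy=1 correct=2

`(lane % 4) + 2*(i % 2)`[25,2]=>1
25: grp=6,tig=1
[2] (6+8,1*2+0) = (14,2)
col: 1 vs 2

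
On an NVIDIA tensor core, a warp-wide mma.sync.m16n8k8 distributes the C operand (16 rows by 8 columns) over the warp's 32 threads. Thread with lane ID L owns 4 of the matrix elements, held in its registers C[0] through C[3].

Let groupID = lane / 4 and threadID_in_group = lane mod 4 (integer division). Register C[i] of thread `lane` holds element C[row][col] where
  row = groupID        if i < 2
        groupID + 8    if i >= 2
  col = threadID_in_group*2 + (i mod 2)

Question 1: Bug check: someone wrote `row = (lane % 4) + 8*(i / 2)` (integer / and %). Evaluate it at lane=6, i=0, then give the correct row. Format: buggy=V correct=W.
buggy=2 correct=1

`(lane % 4) + 8*(i / 2)`[6,0]->2
6: g=1,t=2
[0] (1+0,2*2+0) = (1,4)
row: 2 vs 1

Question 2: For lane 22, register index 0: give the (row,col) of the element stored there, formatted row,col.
lane 22: g=5 (22/4), t=2 (22%4)
i=0: r=5+0=5, c=2*2+0=4

5,4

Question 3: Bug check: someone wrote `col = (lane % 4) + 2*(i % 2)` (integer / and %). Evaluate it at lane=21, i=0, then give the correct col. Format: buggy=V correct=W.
buggy=1 correct=2

`(lane % 4) + 2*(i % 2)`[21,0]→1
lane 21: G=5 (21/4), T=1 (21%4)
i=0: r=5+0=5, c=1*2+0=2
col: 1 vs 2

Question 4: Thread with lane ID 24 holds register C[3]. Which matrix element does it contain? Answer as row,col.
14,1

L=24->g=24>>2=6, t=24&3=0
[3]->row 6+8=14  col 0·2+1=1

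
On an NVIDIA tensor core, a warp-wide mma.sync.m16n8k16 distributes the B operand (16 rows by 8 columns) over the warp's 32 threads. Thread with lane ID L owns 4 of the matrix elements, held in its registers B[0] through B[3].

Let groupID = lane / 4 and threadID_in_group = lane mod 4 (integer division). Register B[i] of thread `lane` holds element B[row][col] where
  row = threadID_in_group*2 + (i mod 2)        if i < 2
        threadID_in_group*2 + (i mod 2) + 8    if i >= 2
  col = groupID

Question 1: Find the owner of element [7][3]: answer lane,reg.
c=3->g=3  r=7->rb=0,t=3,b0=1
L=3*4+3=15  i=0*2+1=1

15,1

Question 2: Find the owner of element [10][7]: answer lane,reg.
29,2

c=7->g=7  r=10->rb=1,t=1,b0=0
L=7*4+1=29  i=1*2+0=2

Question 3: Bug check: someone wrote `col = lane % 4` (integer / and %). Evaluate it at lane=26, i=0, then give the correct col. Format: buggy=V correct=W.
buggy=2 correct=6

`lane % 4`[26,0]→2
lane 26→26/4=6, 26 mod 4=2
i=0  r:2·2+0+0→4  c:6
col: 2 vs 6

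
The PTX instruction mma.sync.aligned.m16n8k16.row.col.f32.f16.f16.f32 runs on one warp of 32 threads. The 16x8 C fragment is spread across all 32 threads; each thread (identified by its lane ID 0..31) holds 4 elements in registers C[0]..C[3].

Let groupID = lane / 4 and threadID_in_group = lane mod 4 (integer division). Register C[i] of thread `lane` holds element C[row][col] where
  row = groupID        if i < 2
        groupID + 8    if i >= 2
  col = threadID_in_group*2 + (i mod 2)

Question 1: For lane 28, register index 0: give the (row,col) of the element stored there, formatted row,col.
7,0

28: g=7,t=0
[0] (7+0,0*2+0) = (7,0)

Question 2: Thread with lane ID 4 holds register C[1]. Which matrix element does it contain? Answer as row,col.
1,1

lane 4: G=1 (4/4), T=0 (4%4)
i=1: r=1+0=1, c=0*2+1=1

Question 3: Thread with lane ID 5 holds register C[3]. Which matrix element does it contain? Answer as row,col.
5: G=1,T=1
[3] (1+8,1*2+1) = (9,3)

9,3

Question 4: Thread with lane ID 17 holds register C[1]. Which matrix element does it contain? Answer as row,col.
4,3

17: gr=4,th=1
[1] (4+0,1*2+1) = (4,3)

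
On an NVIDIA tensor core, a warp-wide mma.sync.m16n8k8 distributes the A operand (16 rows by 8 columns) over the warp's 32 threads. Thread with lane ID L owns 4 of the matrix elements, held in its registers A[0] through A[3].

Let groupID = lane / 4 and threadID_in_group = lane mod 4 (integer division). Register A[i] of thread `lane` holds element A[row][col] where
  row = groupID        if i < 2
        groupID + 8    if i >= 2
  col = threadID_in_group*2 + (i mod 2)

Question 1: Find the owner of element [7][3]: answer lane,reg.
29,1

r=7->g=7,rb=0  c=3->t=1,b0=1
L=7*4+1=29  i=0*2+1=1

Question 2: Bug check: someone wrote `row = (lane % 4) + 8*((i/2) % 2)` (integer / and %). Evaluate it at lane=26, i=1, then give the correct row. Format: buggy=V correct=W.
`(lane % 4) + 8*((i/2) % 2)`[26,1]→2
lane 26→26/4=6, 26 mod 4=2
i=1  r:6+0→6  c:2·2+1→5
row: 2 vs 6

buggy=2 correct=6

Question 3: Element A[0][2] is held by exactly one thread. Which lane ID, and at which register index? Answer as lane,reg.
r=0→G=0,rhi=0  c=2→T=1,p=0
L=0*4+1=1  i=0*2+0=0

1,0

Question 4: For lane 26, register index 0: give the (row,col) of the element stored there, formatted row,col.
6,4

26: gr=6,th=2
[0] (6+0,2*2+0) = (6,4)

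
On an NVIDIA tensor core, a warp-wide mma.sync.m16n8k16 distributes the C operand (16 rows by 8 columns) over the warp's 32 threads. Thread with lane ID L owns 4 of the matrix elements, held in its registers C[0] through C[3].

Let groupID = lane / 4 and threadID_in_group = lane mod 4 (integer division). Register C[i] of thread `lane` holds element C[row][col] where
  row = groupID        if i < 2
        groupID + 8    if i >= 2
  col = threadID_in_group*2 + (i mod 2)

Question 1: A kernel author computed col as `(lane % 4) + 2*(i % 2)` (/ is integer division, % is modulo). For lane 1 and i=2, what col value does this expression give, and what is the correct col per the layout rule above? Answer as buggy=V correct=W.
buggy=1 correct=2

`(lane % 4) + 2*(i % 2)`[1,2]=>1
L=1=>grp=1>>2=0, tig=1&3=1
[2]=>row 0+8=8  col 1·2+0=2
col: 1 vs 2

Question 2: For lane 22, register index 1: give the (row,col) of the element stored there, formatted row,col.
5,5

L=22=>grp=22>>2=5, tig=22&3=2
[1]=>row 5+0=5  col 2·2+1=5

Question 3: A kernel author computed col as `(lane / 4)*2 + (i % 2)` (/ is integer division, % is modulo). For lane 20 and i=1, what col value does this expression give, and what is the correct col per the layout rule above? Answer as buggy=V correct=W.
`(lane / 4)*2 + (i % 2)`[20,1]->11
L=20->gid=20>>2=5, tid=20&3=0
[1]->row 5+0=5  col 0·2+1=1
col: 11 vs 1

buggy=11 correct=1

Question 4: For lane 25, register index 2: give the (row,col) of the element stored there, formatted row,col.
14,2

25: grp=6,tig=1
[2] (6+8,1*2+0) = (14,2)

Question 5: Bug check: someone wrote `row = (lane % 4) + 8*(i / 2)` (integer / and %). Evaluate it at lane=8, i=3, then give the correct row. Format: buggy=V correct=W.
buggy=8 correct=10

`(lane % 4) + 8*(i / 2)`[8,3]->8
lane 8->8/4=2, 8 mod 4=0
i=3  r:2+8->10  c:2·0+1->1
row: 8 vs 10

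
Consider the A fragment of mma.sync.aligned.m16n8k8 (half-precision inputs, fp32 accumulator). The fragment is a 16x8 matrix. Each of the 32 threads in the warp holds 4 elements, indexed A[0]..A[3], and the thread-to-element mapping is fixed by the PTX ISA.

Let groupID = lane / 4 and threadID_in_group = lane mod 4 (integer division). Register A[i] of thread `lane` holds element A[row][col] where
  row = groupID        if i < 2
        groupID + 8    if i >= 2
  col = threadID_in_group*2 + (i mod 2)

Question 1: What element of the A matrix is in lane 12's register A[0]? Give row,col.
L=12->gid=12>>2=3, tid=12&3=0
[0]->row 3+0=3  col 0·2+0=0

3,0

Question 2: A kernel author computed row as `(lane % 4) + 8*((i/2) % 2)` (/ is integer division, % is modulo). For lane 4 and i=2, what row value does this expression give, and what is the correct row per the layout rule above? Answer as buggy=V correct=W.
buggy=8 correct=9

`(lane % 4) + 8*((i/2) % 2)`[4,2]->8
4: gid=1,tid=0
[2] (1+8,0*2+0) = (9,0)
row: 8 vs 9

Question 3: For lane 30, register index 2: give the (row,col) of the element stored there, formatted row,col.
15,4

lane 30->30/4=7, 30 mod 4=2
i=2  r:7+8->15  c:2·2+0->4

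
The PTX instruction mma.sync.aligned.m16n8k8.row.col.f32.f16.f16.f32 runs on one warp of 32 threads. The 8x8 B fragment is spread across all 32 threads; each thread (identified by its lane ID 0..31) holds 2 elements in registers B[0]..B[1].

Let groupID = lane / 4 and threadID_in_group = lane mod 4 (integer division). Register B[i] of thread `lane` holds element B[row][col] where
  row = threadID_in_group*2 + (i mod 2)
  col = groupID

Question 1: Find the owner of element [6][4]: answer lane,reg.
19,0

c: 4->gid=4  r: 6->tid=3,i&1=0
L=4*4+3=19  i=0=0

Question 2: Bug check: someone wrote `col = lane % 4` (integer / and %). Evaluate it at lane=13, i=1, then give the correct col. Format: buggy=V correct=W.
buggy=1 correct=3

`lane % 4`[13,1]=>1
lane 13=>13/4=3, 13 mod 4=1
i=1  r:2·1+1=>3  c:3
col: 1 vs 3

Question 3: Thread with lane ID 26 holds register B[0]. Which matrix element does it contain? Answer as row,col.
4,6

26: grp=6,tig=2
[0] (2*2+0,6) = (4,6)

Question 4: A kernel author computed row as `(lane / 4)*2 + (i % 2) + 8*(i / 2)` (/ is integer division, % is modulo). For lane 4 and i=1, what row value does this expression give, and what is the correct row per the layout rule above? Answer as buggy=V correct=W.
buggy=3 correct=1

`(lane / 4)*2 + (i % 2) + 8*(i / 2)`[4,1]=>3
lane 4=>4/4=1, 4 mod 4=0
i=1  r:2·0+1=>1  c:1
row: 3 vs 1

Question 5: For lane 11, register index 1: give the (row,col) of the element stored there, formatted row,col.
11: gr=2,th=3
[1] (3*2+1,2) = (7,2)

7,2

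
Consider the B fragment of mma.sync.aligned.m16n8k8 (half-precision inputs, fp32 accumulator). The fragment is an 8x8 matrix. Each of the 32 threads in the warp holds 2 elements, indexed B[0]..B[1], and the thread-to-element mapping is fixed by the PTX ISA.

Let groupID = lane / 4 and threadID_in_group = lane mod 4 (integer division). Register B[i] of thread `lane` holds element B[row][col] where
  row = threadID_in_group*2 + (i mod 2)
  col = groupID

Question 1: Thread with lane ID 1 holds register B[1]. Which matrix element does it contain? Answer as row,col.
3,0

lane 1: gr=0 (1/4), th=1 (1%4)
i=1: r=1*2+1=3, c=gr=0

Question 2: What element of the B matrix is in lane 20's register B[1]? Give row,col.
20: gid=5,tid=0
[1] (0*2+1,5) = (1,5)

1,5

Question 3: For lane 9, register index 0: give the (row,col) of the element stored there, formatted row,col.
lane 9: grp=2 (9/4), tig=1 (9%4)
i=0: r=1*2+0=2, c=grp=2

2,2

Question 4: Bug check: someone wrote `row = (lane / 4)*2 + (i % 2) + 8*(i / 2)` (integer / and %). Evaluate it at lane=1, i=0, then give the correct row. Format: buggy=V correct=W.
`(lane / 4)*2 + (i % 2) + 8*(i / 2)`[1,0]→0
1: G=0,T=1
[0] (1*2+0,0) = (2,0)
row: 0 vs 2

buggy=0 correct=2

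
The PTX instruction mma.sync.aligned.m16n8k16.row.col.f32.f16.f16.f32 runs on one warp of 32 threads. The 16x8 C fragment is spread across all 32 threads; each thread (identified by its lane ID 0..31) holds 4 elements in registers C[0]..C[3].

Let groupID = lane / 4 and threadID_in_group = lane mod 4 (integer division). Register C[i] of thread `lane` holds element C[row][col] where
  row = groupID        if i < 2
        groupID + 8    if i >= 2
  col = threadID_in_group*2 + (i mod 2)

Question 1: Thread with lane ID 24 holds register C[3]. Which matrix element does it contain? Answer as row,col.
14,1

lane 24: g=6 (24/4), t=0 (24%4)
i=3: r=6+8=14, c=0*2+1=1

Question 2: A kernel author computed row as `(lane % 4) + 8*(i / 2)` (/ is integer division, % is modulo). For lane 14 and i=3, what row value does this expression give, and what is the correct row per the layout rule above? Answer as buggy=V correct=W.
buggy=10 correct=11

`(lane % 4) + 8*(i / 2)`[14,3]->10
14: gid=3,tid=2
[3] (3+8,2*2+1) = (11,5)
row: 10 vs 11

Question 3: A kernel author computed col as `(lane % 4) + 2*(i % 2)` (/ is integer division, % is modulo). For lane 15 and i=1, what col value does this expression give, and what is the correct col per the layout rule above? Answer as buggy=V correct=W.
`(lane % 4) + 2*(i % 2)`[15,1]→5
lane 15→15/4=3, 15 mod 4=3
i=1  r:3+0→3  c:2·3+1→7
col: 5 vs 7

buggy=5 correct=7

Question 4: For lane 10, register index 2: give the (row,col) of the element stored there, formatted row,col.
10,4

L=10->g=10>>2=2, t=10&3=2
[2]->row 2+8=10  col 2·2+0=4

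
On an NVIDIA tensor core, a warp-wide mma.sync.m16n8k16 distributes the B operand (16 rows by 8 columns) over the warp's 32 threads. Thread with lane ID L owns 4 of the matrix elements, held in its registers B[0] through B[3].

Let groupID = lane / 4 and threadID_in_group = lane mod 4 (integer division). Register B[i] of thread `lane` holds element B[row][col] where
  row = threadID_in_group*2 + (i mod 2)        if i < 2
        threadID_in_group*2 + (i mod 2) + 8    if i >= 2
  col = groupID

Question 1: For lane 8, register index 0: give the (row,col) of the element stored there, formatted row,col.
0,2

8: gr=2,th=0
[0] (0*2+0+0,2) = (0,2)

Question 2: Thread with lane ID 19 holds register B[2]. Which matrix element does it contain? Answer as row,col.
lane 19->19/4=4, 19 mod 4=3
i=2  r:2·3+0+8->14  c:4

14,4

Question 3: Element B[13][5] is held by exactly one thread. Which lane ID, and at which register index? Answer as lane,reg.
c=5→G=5  r=13→rhi=1,T=2,p=1
L=5*4+2=22  i=1*2+1=3

22,3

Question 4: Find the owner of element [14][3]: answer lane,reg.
15,2

c=3→G=3  r=14→rhi=1,T=3,p=0
L=3*4+3=15  i=1*2+0=2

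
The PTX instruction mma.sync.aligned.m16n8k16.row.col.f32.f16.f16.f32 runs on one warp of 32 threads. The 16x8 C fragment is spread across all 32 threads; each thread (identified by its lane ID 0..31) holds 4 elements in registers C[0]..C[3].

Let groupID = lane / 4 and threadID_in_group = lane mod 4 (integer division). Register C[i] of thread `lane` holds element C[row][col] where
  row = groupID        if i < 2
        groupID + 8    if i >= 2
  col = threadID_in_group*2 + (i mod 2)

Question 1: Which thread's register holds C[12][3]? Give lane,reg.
r:12=>grp=4,rB=1  c:3=>tig=1,lo=1
L=4*4+1=17  i=1*2+1=3

17,3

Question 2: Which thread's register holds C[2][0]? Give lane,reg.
8,0

r=2⇒gr=2,Rb=0  c=0⇒th=0,odd=0
L=2*4+0=8  i=0*2+0=0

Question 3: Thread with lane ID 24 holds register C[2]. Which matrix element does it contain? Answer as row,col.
lane 24→24/4=6, 24 mod 4=0
i=2  r:6+8→14  c:2·0+0→0

14,0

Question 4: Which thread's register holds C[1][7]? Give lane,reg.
r=1->g=1,rb=0  c=7->t=3,b0=1
L=1*4+3=7  i=0*2+1=1

7,1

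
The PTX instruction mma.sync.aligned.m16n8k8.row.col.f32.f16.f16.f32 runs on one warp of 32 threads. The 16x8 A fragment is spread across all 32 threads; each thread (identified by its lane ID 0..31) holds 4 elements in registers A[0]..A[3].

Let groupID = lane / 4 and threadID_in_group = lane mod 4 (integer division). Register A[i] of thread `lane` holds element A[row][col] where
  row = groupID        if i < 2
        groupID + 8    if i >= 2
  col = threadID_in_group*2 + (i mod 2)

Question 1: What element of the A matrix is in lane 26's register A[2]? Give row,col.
14,4

L=26->gid=26>>2=6, tid=26&3=2
[2]->row 6+8=14  col 2·2+0=4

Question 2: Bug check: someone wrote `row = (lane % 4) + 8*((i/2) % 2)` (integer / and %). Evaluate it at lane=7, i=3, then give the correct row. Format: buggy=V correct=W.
buggy=11 correct=9

`(lane % 4) + 8*((i/2) % 2)`[7,3]->11
lane 7->7/4=1, 7 mod 4=3
i=3  r:1+8->9  c:2·3+1->7
row: 11 vs 9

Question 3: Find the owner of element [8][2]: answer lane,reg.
1,2

r:8=>grp=0,rB=1  c:2=>tig=1,lo=0
L=0*4+1=1  i=1*2+0=2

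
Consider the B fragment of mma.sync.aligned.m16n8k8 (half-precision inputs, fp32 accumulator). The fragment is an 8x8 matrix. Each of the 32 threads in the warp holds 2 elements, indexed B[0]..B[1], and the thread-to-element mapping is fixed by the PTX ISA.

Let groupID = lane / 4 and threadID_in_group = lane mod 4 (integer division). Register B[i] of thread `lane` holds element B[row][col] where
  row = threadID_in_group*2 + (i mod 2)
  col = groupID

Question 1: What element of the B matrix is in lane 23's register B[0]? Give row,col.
23: G=5,T=3
[0] (3*2+0,5) = (6,5)

6,5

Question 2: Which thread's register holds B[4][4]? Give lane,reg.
c=4→G=4  r=4→T=2,p=0
L=4*4+2=18  i=0=0

18,0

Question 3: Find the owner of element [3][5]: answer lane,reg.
21,1

c: 5->gid=5  r: 3->tid=1,i&1=1
L=5*4+1=21  i=1=1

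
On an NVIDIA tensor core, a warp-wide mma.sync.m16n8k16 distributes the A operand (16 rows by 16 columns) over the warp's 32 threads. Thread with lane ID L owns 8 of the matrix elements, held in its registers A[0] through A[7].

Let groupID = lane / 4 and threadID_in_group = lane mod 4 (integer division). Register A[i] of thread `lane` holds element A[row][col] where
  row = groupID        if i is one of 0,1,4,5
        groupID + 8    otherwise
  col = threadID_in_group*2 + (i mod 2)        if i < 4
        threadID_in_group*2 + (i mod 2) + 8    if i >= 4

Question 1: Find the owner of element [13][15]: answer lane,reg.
23,7

r=13→G=5,rhi=1  c=15→chi=1,T=3,p=1
L=5*4+3=23  i=1*4+1*2+1=7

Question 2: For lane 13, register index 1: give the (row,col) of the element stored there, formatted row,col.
lane 13⇒13/4=3, 13 mod 4=1
i=1  r:3+0⇒3  c:2·1+1+0⇒3

3,3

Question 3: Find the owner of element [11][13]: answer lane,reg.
r=11⇒gr=3,Rb=1  c=13⇒Cb=1,th=2,odd=1
L=3*4+2=14  i=1*4+1*2+1=7

14,7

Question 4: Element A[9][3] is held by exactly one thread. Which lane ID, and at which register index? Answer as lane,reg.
r:9=>grp=1,rB=1  c:3=>cB=0,tig=1,lo=1
L=1*4+1=5  i=0*4+1*2+1=3

5,3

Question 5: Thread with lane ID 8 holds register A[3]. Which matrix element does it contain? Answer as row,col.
lane 8: gr=2 (8/4), th=0 (8%4)
i=3: r=2+8=10, c=0*2+1+0=1

10,1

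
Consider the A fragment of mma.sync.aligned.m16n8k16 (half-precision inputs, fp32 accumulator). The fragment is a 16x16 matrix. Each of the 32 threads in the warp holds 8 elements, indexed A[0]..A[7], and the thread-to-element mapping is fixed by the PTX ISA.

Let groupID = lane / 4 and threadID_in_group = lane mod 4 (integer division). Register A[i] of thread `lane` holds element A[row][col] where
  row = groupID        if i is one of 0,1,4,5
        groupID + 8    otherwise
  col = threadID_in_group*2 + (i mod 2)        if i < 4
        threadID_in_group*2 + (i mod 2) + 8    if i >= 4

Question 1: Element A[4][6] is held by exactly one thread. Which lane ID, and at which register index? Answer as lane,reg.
r=4->g=4,rb=0  c=6->cb=0,t=3,b0=0
L=4*4+3=19  i=0*4+0*2+0=0

19,0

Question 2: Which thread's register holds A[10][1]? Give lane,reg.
r:10=>grp=2,rB=1  c:1=>cB=0,tig=0,lo=1
L=2*4+0=8  i=0*4+1*2+1=3

8,3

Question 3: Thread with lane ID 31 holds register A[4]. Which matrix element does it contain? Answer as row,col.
31: gr=7,th=3
[4] (7+0,3*2+0+8) = (7,14)

7,14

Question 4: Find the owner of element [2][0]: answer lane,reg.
r: 2->gid=2,r8=0  c: 0->c8=0,tid=0,i&1=0
L=2*4+0=8  i=0*4+0*2+0=0

8,0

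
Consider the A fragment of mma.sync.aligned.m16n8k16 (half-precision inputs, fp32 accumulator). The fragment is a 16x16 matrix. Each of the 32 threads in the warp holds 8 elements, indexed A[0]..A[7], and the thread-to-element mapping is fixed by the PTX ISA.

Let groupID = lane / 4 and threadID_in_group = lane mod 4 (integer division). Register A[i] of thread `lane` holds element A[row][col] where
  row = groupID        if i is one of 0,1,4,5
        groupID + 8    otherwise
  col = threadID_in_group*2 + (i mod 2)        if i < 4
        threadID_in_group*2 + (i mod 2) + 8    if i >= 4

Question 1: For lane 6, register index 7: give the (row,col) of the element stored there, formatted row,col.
lane 6: G=1 (6/4), T=2 (6%4)
i=7: r=1+8=9, c=2*2+1+8=13

9,13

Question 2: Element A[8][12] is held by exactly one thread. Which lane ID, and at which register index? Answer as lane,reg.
r=8⇒gr=0,Rb=1  c=12⇒Cb=1,th=2,odd=0
L=0*4+2=2  i=1*4+1*2+0=6

2,6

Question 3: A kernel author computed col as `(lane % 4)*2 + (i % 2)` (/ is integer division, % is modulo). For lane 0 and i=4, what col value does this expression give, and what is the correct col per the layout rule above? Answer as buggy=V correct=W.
`(lane % 4)*2 + (i % 2)`[0,4]->0
0: gid=0,tid=0
[4] (0+0,0*2+0+8) = (0,8)
col: 0 vs 8

buggy=0 correct=8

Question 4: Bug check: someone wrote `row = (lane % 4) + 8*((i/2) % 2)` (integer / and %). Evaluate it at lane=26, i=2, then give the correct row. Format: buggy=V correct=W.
`(lane % 4) + 8*((i/2) % 2)`[26,2]->10
lane 26: gid=6 (26/4), tid=2 (26%4)
i=2: r=6+8=14, c=2*2+0+0=4
row: 10 vs 14

buggy=10 correct=14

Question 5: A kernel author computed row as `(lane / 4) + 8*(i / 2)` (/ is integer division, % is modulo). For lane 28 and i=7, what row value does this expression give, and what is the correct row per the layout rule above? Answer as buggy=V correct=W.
buggy=31 correct=15

`(lane / 4) + 8*(i / 2)`[28,7]->31
L=28->g=28>>2=7, t=28&3=0
[7]->row 7+8=15  col 0·2+1+8=9
row: 31 vs 15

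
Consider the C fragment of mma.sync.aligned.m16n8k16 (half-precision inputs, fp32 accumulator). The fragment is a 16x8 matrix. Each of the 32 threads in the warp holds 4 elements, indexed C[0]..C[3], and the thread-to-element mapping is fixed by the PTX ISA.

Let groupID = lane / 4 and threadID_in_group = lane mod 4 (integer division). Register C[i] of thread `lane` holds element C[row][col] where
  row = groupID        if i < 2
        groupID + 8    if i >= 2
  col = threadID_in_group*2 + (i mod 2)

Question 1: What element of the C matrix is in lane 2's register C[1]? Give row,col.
lane 2⇒2/4=0, 2 mod 4=2
i=1  r:0+0⇒0  c:2·2+1⇒5

0,5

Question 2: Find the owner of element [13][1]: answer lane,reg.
r=13⇒gr=5,Rb=1  c=1⇒th=0,odd=1
L=5*4+0=20  i=1*2+1=3

20,3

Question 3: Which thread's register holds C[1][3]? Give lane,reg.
5,1

r:1=>grp=1,rB=0  c:3=>tig=1,lo=1
L=1*4+1=5  i=0*2+1=1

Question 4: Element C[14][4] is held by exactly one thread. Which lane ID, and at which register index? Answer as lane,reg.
r:14=>grp=6,rB=1  c:4=>tig=2,lo=0
L=6*4+2=26  i=1*2+0=2

26,2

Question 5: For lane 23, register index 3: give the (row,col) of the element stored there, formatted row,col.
13,7

23: g=5,t=3
[3] (5+8,3*2+1) = (13,7)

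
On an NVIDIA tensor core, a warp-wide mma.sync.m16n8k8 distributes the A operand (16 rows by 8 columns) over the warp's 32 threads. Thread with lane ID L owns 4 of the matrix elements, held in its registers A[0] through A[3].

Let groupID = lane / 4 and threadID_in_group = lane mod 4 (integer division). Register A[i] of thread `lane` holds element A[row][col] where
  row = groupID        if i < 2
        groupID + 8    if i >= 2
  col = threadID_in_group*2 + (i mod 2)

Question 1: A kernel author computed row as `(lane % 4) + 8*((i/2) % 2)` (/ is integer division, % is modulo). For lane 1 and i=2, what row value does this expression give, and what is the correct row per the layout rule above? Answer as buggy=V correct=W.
buggy=9 correct=8

`(lane % 4) + 8*((i/2) % 2)`[1,2]->9
1: g=0,t=1
[2] (0+8,1*2+0) = (8,2)
row: 9 vs 8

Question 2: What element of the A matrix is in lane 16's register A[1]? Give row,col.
4,1

16: gr=4,th=0
[1] (4+0,0*2+1) = (4,1)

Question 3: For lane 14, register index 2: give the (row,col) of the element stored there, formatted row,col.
lane 14→14/4=3, 14 mod 4=2
i=2  r:3+8→11  c:2·2+0→4

11,4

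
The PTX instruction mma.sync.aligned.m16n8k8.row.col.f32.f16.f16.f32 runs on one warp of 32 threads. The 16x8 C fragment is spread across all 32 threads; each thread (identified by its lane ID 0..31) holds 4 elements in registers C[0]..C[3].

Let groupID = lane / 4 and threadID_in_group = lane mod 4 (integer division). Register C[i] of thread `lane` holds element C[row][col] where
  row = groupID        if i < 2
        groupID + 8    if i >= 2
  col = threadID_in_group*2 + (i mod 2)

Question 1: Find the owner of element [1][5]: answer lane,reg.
6,1

r: 1->gid=1,r8=0  c: 5->tid=2,i&1=1
L=1*4+2=6  i=0*2+1=1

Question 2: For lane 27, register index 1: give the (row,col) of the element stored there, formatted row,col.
6,7

lane 27: gr=6 (27/4), th=3 (27%4)
i=1: r=6+0=6, c=3*2+1=7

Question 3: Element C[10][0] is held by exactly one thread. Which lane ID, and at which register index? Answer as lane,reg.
r=10→G=2,rhi=1  c=0→T=0,p=0
L=2*4+0=8  i=1*2+0=2

8,2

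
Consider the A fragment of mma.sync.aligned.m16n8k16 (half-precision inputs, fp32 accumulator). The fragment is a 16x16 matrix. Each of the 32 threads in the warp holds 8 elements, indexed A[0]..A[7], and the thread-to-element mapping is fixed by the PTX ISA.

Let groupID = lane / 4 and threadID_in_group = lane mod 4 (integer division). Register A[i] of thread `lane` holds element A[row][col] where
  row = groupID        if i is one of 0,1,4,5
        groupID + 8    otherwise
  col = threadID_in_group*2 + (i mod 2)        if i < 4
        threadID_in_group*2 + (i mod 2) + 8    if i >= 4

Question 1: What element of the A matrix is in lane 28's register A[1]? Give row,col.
lane 28=>28/4=7, 28 mod 4=0
i=1  r:7+0=>7  c:2·0+1+0=>1

7,1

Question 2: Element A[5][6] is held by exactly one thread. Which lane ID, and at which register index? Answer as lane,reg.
r: 5->gid=5,r8=0  c: 6->c8=0,tid=3,i&1=0
L=5*4+3=23  i=0*4+0*2+0=0

23,0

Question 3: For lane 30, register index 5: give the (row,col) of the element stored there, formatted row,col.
lane 30: g=7 (30/4), t=2 (30%4)
i=5: r=7+0=7, c=2*2+1+8=13

7,13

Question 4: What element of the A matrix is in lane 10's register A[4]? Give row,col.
2,12

lane 10⇒10/4=2, 10 mod 4=2
i=4  r:2+0⇒2  c:2·2+0+8⇒12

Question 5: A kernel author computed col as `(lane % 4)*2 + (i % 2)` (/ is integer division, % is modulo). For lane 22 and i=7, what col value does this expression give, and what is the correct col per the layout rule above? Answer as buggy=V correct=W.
`(lane % 4)*2 + (i % 2)`[22,7]=>5
lane 22=>22/4=5, 22 mod 4=2
i=7  r:5+8=>13  c:2·2+1+8=>13
col: 5 vs 13

buggy=5 correct=13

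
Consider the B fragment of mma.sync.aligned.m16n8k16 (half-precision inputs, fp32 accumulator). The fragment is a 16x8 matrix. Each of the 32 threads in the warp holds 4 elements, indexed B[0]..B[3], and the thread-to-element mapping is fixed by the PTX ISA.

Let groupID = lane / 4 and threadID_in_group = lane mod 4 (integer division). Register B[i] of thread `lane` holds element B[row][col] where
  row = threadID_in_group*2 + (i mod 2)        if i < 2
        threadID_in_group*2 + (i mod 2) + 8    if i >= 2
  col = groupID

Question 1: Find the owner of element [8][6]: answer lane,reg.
24,2

c:6=>grp=6  r:8=>rB=1,tig=0,lo=0
L=6*4+0=24  i=1*2+0=2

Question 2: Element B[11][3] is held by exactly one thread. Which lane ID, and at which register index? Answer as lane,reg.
13,3

c=3→G=3  r=11→rhi=1,T=1,p=1
L=3*4+1=13  i=1*2+1=3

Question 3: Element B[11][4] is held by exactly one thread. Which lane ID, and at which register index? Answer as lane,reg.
17,3

c=4->g=4  r=11->rb=1,t=1,b0=1
L=4*4+1=17  i=1*2+1=3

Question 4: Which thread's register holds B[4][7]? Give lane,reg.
c=7→G=7  r=4→rhi=0,T=2,p=0
L=7*4+2=30  i=0*2+0=0

30,0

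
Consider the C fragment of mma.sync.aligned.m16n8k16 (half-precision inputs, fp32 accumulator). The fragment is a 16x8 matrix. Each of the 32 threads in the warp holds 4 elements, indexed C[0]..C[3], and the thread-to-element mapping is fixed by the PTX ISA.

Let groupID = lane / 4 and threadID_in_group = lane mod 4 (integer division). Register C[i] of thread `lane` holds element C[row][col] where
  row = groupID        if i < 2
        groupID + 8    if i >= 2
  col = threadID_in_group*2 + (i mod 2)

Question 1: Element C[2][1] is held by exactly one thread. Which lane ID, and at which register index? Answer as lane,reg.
8,1

r:2=>grp=2,rB=0  c:1=>tig=0,lo=1
L=2*4+0=8  i=0*2+1=1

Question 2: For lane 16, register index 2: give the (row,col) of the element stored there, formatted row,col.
lane 16⇒16/4=4, 16 mod 4=0
i=2  r:4+8⇒12  c:2·0+0⇒0

12,0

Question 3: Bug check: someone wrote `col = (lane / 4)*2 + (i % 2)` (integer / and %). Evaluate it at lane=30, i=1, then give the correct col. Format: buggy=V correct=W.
`(lane / 4)*2 + (i % 2)`[30,1]⇒15
30: gr=7,th=2
[1] (7+0,2*2+1) = (7,5)
col: 15 vs 5

buggy=15 correct=5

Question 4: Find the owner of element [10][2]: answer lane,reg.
9,2

r: 10->gid=2,r8=1  c: 2->tid=1,i&1=0
L=2*4+1=9  i=1*2+0=2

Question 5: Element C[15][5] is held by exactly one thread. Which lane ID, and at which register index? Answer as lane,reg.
r:15=>grp=7,rB=1  c:5=>tig=2,lo=1
L=7*4+2=30  i=1*2+1=3

30,3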